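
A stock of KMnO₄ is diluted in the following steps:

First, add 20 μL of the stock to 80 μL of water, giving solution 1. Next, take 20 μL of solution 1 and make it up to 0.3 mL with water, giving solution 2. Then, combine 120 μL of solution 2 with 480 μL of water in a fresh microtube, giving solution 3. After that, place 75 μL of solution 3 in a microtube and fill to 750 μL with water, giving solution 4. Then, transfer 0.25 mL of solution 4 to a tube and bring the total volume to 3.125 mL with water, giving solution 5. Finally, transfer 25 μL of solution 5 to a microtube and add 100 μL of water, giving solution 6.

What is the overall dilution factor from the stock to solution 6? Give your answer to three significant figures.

Step 1: 20 μL + 80 μL = 100 μL total → factor 100/20 = 5
Step 2: 20 μL brought to 0.3 mL → factor 300/20 = 15
Step 3: 120 μL + 480 μL = 600 μL total → factor 600/120 = 5
Step 4: 75 μL brought to 750 μL → factor 750/75 = 10
Step 5: 0.25 mL brought to 3.125 mL → factor 3.125/0.25 = 12.5
Step 6: 25 μL + 100 μL = 125 μL total → factor 125/25 = 5
Overall dilution factor = 5 × 15 × 5 × 10 × 12.5 × 5 = 2.3438 × 10^5

2.34 × 10^5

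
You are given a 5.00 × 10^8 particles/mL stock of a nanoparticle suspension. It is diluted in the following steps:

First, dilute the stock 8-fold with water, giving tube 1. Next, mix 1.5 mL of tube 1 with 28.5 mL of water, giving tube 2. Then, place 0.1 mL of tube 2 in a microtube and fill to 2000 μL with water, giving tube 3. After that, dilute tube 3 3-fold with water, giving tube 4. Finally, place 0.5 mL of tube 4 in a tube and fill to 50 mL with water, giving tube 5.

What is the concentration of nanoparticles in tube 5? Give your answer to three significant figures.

521 particles/mL

Step 1: 8-fold → factor 8
Step 2: 1.5 mL + 28.5 mL = 30 mL total → factor 30/1.5 = 20
Step 3: 0.1 mL brought to 2000 μL → factor 2/0.1 = 20
Step 4: 3-fold → factor 3
Step 5: 0.5 mL brought to 50 mL → factor 50/0.5 = 100
Overall dilution factor = 8 × 20 × 20 × 3 × 100 = 9.6 × 10^5
Final = 5.00 × 10^8 particles/mL / 9.6 × 10^5 = 521 particles/mL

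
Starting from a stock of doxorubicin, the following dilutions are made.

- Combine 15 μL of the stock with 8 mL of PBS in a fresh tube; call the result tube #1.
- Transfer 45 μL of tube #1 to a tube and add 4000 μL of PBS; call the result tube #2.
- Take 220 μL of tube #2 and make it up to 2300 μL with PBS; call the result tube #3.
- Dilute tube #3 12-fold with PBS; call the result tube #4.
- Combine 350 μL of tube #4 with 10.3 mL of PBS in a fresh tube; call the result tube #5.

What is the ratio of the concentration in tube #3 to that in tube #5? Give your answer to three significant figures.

Step 1: 15 μL + 8 mL = 8015 μL total → factor 8015/15 = 534.33
Step 2: 45 μL + 4000 μL = 4045 μL total → factor 4045/45 = 89.889
Step 3: 220 μL brought to 2300 μL → factor 2300/220 = 10.455
Step 4: 12-fold → factor 12
Step 5: 350 μL + 10.3 mL = 10650 μL total → factor 10650/350 = 30.429
Dilution factor to tube #3 = 5.0214 × 10^5; to tube #5 = 1.8335 × 10^8
[tube #3]/[tube #5] = (factor to tube #5)/(factor to tube #3) = 1.8335 × 10^8/5.0214 × 10^5 = 365

365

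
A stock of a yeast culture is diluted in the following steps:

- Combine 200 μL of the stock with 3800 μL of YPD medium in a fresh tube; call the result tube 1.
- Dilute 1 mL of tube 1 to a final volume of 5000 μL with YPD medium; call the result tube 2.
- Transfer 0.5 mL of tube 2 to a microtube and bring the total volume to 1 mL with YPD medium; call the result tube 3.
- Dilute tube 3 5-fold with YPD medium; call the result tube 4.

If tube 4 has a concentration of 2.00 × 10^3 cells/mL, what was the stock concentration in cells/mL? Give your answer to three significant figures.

Step 1: 200 μL + 3800 μL = 4000 μL total → factor 4000/200 = 20
Step 2: 1 mL brought to 5000 μL → factor 5/1 = 5
Step 3: 0.5 mL brought to 1 mL → factor 1/0.5 = 2
Step 4: 5-fold → factor 5
Overall dilution factor = 20 × 5 × 2 × 5 = 1000
Stock = 2.00 × 10^3 cells/mL × 1000 = 2.00 × 10^6 cells/mL

2.00 × 10^6 cells/mL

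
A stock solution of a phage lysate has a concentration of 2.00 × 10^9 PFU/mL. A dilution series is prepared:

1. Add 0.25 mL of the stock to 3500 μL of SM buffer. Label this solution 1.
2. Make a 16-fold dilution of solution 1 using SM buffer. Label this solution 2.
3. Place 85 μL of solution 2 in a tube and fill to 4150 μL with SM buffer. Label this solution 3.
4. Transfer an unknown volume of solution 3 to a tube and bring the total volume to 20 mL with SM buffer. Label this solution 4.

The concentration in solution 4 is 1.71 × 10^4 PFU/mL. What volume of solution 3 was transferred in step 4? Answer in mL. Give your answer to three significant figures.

2.00 mL

Step 1: 0.25 mL + 3500 μL = 3.75 mL total → factor 3.75/0.25 = 15
Step 2: 16-fold → factor 16
Step 3: 85 μL brought to 4150 μL → factor 4150/85 = 48.824
Step 4: v brought to 20 mL → factor = 20 mL/v
Product of known-step factors = 11718
Overall factor = 2.00 × 10^9 PFU/mL / (1.71 × 10^4 PFU/mL) = 1.1696 × 10^5
Step-4 factor = 1.1696 × 10^5 / 11718 = 9.9814
v = 20 mL / 9.9814 = 2.00 mL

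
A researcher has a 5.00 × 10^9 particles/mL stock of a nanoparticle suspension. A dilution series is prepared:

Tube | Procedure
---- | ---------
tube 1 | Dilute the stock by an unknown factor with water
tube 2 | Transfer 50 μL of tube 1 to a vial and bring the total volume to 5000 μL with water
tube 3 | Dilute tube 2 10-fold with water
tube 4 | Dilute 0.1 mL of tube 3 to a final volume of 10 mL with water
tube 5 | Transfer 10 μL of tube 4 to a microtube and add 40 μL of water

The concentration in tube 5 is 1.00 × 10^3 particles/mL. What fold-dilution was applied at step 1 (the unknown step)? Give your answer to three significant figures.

10.0-fold

Step 1: unknown factor x
Step 2: 50 μL brought to 5000 μL → factor 5000/50 = 100
Step 3: 10-fold → factor 10
Step 4: 0.1 mL brought to 10 mL → factor 10/0.1 = 100
Step 5: 10 μL + 40 μL = 50 μL total → factor 50/10 = 5
Product of known-step factors = 5 × 10^5
Overall factor = 5.00 × 10^9 particles/mL / (1.00 × 10^3 particles/mL) = 5 × 10^6
x = 5 × 10^6 / 5 × 10^5 = 10.0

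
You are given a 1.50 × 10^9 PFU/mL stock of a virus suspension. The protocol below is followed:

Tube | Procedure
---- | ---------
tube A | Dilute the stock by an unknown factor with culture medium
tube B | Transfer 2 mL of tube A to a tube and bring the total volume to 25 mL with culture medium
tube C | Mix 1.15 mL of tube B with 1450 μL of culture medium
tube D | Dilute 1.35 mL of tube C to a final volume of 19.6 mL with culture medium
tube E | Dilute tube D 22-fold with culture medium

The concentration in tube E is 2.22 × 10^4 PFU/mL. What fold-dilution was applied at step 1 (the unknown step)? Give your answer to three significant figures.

Step 1: unknown factor x
Step 2: 2 mL brought to 25 mL → factor 25/2 = 12.5
Step 3: 1.15 mL + 1450 μL = 2.6 mL total → factor 2.6/1.15 = 2.2609
Step 4: 1.35 mL brought to 19.6 mL → factor 19.6/1.35 = 14.519
Step 5: 22-fold → factor 22
Product of known-step factors = 9026.7
Overall factor = 1.50 × 10^9 PFU/mL / (2.22 × 10^4 PFU/mL) = 67568
x = 67568 / 9026.7 = 7.49

7.49-fold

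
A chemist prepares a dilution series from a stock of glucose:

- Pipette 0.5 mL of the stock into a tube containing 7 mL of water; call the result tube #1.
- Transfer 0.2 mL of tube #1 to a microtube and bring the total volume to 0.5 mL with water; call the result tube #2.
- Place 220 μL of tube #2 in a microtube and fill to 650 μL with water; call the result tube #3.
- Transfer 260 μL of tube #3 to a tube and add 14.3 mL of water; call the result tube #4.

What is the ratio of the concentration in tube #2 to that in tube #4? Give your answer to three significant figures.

165

Step 1: 0.5 mL + 7 mL = 7.5 mL total → factor 7.5/0.5 = 15
Step 2: 0.2 mL brought to 0.5 mL → factor 0.5/0.2 = 2.5
Step 3: 220 μL brought to 650 μL → factor 650/220 = 2.9545
Step 4: 260 μL + 14.3 mL = 14560 μL total → factor 14560/260 = 56
Dilution factor to tube #2 = 37.5; to tube #4 = 6204.5
[tube #2]/[tube #4] = (factor to tube #4)/(factor to tube #2) = 6204.5/37.5 = 165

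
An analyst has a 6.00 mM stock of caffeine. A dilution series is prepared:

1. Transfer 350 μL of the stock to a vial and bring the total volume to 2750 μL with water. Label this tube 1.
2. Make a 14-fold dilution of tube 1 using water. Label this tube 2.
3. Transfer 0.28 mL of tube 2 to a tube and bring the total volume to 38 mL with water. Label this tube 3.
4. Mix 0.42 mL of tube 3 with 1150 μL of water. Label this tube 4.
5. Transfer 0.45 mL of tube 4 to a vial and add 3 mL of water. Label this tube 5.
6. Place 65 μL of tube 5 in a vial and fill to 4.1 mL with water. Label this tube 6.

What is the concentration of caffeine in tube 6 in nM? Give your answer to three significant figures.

Step 1: 350 μL brought to 2750 μL → factor 2750/350 = 7.8571
Step 2: 14-fold → factor 14
Step 3: 0.28 mL brought to 38 mL → factor 38/0.28 = 135.71
Step 4: 0.42 mL + 1150 μL = 1.57 mL total → factor 1.57/0.42 = 3.7381
Step 5: 0.45 mL + 3 mL = 3.45 mL total → factor 3.45/0.45 = 7.6667
Step 6: 65 μL brought to 4.1 mL → factor 4100/65 = 63.077
Dilution factor through tube 6 = 7.8571 × 14 × 135.71 × 3.7381 × 7.6667 × 63.077 = 2.6986 × 10^7
[tube 6] = 6.00 mM / 2.6986 × 10^7 = 2.223 × 10^-7 mM = 0.222 nM

0.222 nM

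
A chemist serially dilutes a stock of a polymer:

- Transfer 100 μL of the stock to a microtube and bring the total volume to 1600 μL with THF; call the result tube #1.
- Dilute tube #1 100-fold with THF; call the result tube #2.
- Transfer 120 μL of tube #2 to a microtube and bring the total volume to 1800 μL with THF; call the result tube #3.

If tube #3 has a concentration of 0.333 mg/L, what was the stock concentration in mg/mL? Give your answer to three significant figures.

Step 1: 100 μL brought to 1600 μL → factor 1600/100 = 16
Step 2: 100-fold → factor 100
Step 3: 120 μL brought to 1800 μL → factor 1800/120 = 15
Overall dilution factor = 16 × 100 × 15 = 24000
Stock = 0.333 mg/L × 24000 = 7992 mg/L = 7.99 mg/mL

7.99 mg/mL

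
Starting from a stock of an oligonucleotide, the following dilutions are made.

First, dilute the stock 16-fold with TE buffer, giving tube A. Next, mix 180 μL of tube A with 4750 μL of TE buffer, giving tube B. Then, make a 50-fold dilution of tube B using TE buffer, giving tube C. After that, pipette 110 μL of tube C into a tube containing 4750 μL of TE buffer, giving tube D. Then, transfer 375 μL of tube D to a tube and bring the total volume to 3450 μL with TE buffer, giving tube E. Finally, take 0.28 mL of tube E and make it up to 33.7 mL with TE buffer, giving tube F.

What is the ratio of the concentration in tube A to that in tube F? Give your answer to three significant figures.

6.70 × 10^7

Step 1: 16-fold → factor 16
Step 2: 180 μL + 4750 μL = 4930 μL total → factor 4930/180 = 27.389
Step 3: 50-fold → factor 50
Step 4: 110 μL + 4750 μL = 4860 μL total → factor 4860/110 = 44.182
Step 5: 375 μL brought to 3450 μL → factor 3450/375 = 9.2
Step 6: 0.28 mL brought to 33.7 mL → factor 33.7/0.28 = 120.36
Dilution factor to tube A = 16; to tube F = 1.0719 × 10^9
[tube A]/[tube F] = (factor to tube F)/(factor to tube A) = 1.0719 × 10^9/16 = 6.70 × 10^7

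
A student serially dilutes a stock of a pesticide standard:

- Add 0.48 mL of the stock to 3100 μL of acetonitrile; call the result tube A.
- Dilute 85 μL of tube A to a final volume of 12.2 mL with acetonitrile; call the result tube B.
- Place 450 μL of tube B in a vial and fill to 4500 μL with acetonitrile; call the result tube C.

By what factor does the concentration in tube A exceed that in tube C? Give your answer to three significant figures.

Step 1: 0.48 mL + 3100 μL = 3.58 mL total → factor 3.58/0.48 = 7.4583
Step 2: 85 μL brought to 12.2 mL → factor 12200/85 = 143.53
Step 3: 450 μL brought to 4500 μL → factor 4500/450 = 10
Dilution factor to tube A = 7.4583; to tube C = 10705
[tube A]/[tube C] = (factor to tube C)/(factor to tube A) = 10705/7.4583 = 1.44 × 10^3

1.44 × 10^3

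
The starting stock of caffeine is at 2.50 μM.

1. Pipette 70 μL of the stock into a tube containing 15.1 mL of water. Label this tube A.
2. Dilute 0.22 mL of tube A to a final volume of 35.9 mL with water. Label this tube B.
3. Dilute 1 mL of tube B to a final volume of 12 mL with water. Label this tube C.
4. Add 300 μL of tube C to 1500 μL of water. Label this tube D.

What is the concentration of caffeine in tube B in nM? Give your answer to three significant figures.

Step 1: 70 μL + 15.1 mL = 15170 μL total → factor 15170/70 = 216.71
Step 2: 0.22 mL brought to 35.9 mL → factor 35.9/0.22 = 163.18
Dilution factor through tube B = 216.71 × 163.18 = 35364
[tube B] = 2.50 μM / 35364 = 7.069 × 10^-5 μM = 0.0707 nM

0.0707 nM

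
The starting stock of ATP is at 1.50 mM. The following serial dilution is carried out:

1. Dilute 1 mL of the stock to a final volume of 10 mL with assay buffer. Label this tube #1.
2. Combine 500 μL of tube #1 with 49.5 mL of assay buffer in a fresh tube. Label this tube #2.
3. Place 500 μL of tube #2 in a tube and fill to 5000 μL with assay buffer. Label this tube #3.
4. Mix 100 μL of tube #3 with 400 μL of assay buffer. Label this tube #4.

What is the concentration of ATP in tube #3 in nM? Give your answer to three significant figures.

Step 1: 1 mL brought to 10 mL → factor 10/1 = 10
Step 2: 500 μL + 49.5 mL = 50000 μL total → factor 50000/500 = 100
Step 3: 500 μL brought to 5000 μL → factor 5000/500 = 10
Dilution factor through tube #3 = 10 × 100 × 10 = 10000
[tube #3] = 1.50 mM / 10000 = 0.0001500 mM = 150 nM

150 nM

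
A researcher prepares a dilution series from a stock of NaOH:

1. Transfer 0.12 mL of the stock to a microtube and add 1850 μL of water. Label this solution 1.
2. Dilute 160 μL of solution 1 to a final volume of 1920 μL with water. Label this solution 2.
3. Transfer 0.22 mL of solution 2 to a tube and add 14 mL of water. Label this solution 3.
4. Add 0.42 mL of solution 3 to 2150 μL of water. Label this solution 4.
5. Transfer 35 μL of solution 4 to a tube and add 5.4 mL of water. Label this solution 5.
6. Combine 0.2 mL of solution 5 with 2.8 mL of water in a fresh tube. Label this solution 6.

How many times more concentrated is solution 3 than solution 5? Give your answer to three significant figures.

950

Step 1: 0.12 mL + 1850 μL = 1.97 mL total → factor 1.97/0.12 = 16.417
Step 2: 160 μL brought to 1920 μL → factor 1920/160 = 12
Step 3: 0.22 mL + 14 mL = 14.22 mL total → factor 14.22/0.22 = 64.636
Step 4: 0.42 mL + 2150 μL = 2.57 mL total → factor 2.57/0.42 = 6.119
Step 5: 35 μL + 5.4 mL = 5435 μL total → factor 5435/35 = 155.29
Dilution factor to solution 3 = 12733; to solution 5 = 1.2099 × 10^7
[solution 3]/[solution 5] = (factor to solution 5)/(factor to solution 3) = 1.2099 × 10^7/12733 = 950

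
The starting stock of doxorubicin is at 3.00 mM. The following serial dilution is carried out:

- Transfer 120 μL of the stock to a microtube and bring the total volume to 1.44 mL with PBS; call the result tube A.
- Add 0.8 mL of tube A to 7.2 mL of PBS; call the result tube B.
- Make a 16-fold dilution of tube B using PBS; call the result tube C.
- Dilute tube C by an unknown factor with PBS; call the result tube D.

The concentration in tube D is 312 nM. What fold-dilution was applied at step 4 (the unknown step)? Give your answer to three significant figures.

5.01-fold

Step 1: 120 μL brought to 1.44 mL → factor 1440/120 = 12
Step 2: 0.8 mL + 7.2 mL = 8 mL total → factor 8/0.8 = 10
Step 3: 16-fold → factor 16
Step 4: unknown factor x
Product of known-step factors = 1920
Overall factor = 3.00 mM / (312 nM) = 9615.4
x = 9615.4 / 1920 = 5.01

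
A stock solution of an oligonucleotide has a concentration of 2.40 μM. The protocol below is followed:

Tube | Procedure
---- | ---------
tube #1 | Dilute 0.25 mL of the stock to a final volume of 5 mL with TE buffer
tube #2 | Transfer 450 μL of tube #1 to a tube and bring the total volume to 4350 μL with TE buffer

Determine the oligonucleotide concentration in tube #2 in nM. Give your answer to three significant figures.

12.4 nM

Step 1: 0.25 mL brought to 5 mL → factor 5/0.25 = 20
Step 2: 450 μL brought to 4350 μL → factor 4350/450 = 9.6667
Overall dilution factor = 20 × 9.6667 = 193.33
Final = 2.40 μM / 193.33 = 0.01241 μM = 12.4 nM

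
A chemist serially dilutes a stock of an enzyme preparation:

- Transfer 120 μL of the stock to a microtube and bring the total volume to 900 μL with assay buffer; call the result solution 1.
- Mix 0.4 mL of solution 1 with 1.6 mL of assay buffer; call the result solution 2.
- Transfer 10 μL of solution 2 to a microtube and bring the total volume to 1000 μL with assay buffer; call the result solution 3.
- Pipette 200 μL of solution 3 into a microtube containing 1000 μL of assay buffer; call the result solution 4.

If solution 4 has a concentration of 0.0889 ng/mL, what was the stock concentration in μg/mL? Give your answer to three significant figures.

2.00 μg/mL

Step 1: 120 μL brought to 900 μL → factor 900/120 = 7.5
Step 2: 0.4 mL + 1.6 mL = 2 mL total → factor 2/0.4 = 5
Step 3: 10 μL brought to 1000 μL → factor 1000/10 = 100
Step 4: 200 μL + 1000 μL = 1200 μL total → factor 1200/200 = 6
Overall dilution factor = 7.5 × 5 × 100 × 6 = 22500
Stock = 0.0889 ng/mL × 22500 = 2000 ng/mL = 2.00 μg/mL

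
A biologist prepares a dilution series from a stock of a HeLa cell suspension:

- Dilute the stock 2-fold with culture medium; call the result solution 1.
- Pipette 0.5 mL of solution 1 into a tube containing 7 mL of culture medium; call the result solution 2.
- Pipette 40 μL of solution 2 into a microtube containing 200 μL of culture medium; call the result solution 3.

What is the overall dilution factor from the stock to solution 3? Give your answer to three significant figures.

Step 1: 2-fold → factor 2
Step 2: 0.5 mL + 7 mL = 7.5 mL total → factor 7.5/0.5 = 15
Step 3: 40 μL + 200 μL = 240 μL total → factor 240/40 = 6
Overall dilution factor = 2 × 15 × 6 = 180

180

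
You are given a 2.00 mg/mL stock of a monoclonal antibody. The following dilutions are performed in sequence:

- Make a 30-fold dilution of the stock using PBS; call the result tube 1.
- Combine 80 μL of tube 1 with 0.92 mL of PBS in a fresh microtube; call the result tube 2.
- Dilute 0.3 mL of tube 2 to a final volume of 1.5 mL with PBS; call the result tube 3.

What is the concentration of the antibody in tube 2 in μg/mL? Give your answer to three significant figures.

5.33 μg/mL

Step 1: 30-fold → factor 30
Step 2: 80 μL + 0.92 mL = 1000 μL total → factor 1000/80 = 12.5
Dilution factor through tube 2 = 30 × 12.5 = 375
[tube 2] = 2.00 mg/mL / 375 = 0.005333 mg/mL = 5.33 μg/mL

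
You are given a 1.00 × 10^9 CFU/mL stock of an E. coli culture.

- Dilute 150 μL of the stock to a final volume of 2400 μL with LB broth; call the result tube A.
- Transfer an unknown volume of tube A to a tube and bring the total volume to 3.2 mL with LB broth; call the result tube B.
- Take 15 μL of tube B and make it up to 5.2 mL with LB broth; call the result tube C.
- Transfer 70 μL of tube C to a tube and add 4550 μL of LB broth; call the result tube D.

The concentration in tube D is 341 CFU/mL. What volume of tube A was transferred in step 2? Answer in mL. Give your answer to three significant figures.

0.399 mL

Step 1: 150 μL brought to 2400 μL → factor 2400/150 = 16
Step 2: v brought to 3.2 mL → factor = 3.2 mL/v
Step 3: 15 μL brought to 5.2 mL → factor 5200/15 = 346.67
Step 4: 70 μL + 4550 μL = 4620 μL total → factor 4620/70 = 66
Product of known-step factors = 3.6608 × 10^5
Overall factor = 1.00 × 10^9 CFU/mL / (341 CFU/mL) = 2.9326 × 10^6
Step-2 factor = 2.9326 × 10^6 / 3.6608 × 10^5 = 8.0107
v = 3.2 mL / 8.0107 = 0.399 mL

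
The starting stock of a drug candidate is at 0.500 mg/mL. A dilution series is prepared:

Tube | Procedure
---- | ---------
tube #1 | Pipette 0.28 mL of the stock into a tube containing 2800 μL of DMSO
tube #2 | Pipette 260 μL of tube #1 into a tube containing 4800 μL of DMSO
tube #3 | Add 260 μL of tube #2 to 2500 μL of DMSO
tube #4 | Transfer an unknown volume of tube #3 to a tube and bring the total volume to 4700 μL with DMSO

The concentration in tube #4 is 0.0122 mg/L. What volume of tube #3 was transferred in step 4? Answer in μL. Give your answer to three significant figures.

261 μL

Step 1: 0.28 mL + 2800 μL = 3.08 mL total → factor 3.08/0.28 = 11
Step 2: 260 μL + 4800 μL = 5060 μL total → factor 5060/260 = 19.462
Step 3: 260 μL + 2500 μL = 2760 μL total → factor 2760/260 = 10.615
Step 4: v brought to 4700 μL → factor = 4700 μL/v
Product of known-step factors = 2272.5
Overall factor = 0.500 mg/mL / (0.0122 mg/L) = 40984
Step-4 factor = 40984 / 2272.5 = 18.035
v = 4700 μL / 18.035 = 261 μL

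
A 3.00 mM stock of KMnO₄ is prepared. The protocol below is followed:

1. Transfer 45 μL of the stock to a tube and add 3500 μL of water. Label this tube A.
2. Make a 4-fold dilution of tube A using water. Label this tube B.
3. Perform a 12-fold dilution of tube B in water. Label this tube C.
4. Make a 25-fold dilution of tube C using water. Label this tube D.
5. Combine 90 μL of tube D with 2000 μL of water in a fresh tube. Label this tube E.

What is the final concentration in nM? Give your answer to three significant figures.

1.37 nM

Step 1: 45 μL + 3500 μL = 3545 μL total → factor 3545/45 = 78.778
Step 2: 4-fold → factor 4
Step 3: 12-fold → factor 12
Step 4: 25-fold → factor 25
Step 5: 90 μL + 2000 μL = 2090 μL total → factor 2090/90 = 23.222
Overall dilution factor = 78.778 × 4 × 12 × 25 × 23.222 = 2.1953 × 10^6
Final = 3.00 mM / 2.1953 × 10^6 = 1.367 × 10^-6 mM = 1.37 nM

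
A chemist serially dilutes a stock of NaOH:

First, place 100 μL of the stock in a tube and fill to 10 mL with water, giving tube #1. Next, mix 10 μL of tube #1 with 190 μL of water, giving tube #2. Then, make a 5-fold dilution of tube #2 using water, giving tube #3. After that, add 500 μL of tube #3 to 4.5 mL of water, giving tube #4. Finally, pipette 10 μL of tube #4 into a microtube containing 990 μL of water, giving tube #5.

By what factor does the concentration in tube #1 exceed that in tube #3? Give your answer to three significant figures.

Step 1: 100 μL brought to 10 mL → factor 10000/100 = 100
Step 2: 10 μL + 190 μL = 200 μL total → factor 200/10 = 20
Step 3: 5-fold → factor 5
Dilution factor to tube #1 = 100; to tube #3 = 10000
[tube #1]/[tube #3] = (factor to tube #3)/(factor to tube #1) = 10000/100 = 100

100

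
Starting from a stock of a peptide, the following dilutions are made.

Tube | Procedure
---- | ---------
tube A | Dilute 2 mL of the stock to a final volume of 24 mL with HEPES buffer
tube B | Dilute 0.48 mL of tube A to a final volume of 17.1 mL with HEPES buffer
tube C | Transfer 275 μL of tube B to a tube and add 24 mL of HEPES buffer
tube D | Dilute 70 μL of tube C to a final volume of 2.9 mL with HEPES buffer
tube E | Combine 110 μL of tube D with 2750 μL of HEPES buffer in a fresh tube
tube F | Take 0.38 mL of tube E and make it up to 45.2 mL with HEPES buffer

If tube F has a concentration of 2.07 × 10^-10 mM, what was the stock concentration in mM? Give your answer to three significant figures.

1.00 mM

Step 1: 2 mL brought to 24 mL → factor 24/2 = 12
Step 2: 0.48 mL brought to 17.1 mL → factor 17.1/0.48 = 35.625
Step 3: 275 μL + 24 mL = 24275 μL total → factor 24275/275 = 88.273
Step 4: 70 μL brought to 2.9 mL → factor 2900/70 = 41.429
Step 5: 110 μL + 2750 μL = 2860 μL total → factor 2860/110 = 26
Step 6: 0.38 mL brought to 45.2 mL → factor 45.2/0.38 = 118.95
Overall dilution factor = 12 × 35.625 × 88.273 × 41.429 × 26 × 118.95 = 4.8349 × 10^9
Stock = 2.07 × 10^-10 mM × 4.8349 × 10^9 = 1.00 mM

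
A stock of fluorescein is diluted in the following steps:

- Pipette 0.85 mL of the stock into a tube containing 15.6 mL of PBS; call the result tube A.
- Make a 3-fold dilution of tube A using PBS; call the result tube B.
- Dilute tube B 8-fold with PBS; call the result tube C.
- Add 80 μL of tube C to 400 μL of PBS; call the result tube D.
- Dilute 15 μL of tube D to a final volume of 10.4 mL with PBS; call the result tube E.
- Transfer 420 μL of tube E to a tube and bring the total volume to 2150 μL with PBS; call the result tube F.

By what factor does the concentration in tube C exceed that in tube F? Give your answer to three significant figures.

2.13 × 10^4

Step 1: 0.85 mL + 15.6 mL = 16.45 mL total → factor 16.45/0.85 = 19.353
Step 2: 3-fold → factor 3
Step 3: 8-fold → factor 8
Step 4: 80 μL + 400 μL = 480 μL total → factor 480/80 = 6
Step 5: 15 μL brought to 10.4 mL → factor 10400/15 = 693.33
Step 6: 420 μL brought to 2150 μL → factor 2150/420 = 5.119
Dilution factor to tube C = 464.47; to tube F = 9.891 × 10^6
[tube C]/[tube F] = (factor to tube F)/(factor to tube C) = 9.891 × 10^6/464.47 = 2.13 × 10^4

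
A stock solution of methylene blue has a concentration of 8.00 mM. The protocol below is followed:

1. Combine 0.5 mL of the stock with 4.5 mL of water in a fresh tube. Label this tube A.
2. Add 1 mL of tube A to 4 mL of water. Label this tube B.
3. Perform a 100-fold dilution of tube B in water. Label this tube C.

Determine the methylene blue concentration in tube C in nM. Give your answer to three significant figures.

Step 1: 0.5 mL + 4.5 mL = 5 mL total → factor 5/0.5 = 10
Step 2: 1 mL + 4 mL = 5 mL total → factor 5/1 = 5
Step 3: 100-fold → factor 100
Overall dilution factor = 10 × 5 × 100 = 5000
Final = 8.00 mM / 5000 = 0.001600 mM = 1.60 × 10^3 nM

1.60 × 10^3 nM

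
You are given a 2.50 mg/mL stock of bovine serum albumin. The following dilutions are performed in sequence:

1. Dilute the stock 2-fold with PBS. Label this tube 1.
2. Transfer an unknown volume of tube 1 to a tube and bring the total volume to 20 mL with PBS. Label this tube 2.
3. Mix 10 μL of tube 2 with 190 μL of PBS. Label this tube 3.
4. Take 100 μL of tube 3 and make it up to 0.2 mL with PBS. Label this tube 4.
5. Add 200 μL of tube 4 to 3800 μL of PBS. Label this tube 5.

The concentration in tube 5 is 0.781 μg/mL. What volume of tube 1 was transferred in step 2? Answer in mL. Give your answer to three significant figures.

Step 1: 2-fold → factor 2
Step 2: v brought to 20 mL → factor = 20 mL/v
Step 3: 10 μL + 190 μL = 200 μL total → factor 200/10 = 20
Step 4: 100 μL brought to 0.2 mL → factor 200/100 = 2
Step 5: 200 μL + 3800 μL = 4000 μL total → factor 4000/200 = 20
Product of known-step factors = 1600
Overall factor = 2.50 mg/mL / (0.781 μg/mL) = 3201
Step-2 factor = 3201 / 1600 = 2.0006
v = 20 mL / 2.0006 = 10.0 mL

10.0 mL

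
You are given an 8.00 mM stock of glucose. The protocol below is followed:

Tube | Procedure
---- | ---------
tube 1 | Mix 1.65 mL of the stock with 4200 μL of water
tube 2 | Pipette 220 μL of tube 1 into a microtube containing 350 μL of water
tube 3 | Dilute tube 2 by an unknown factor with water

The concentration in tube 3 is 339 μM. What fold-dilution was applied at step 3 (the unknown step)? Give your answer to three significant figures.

2.57-fold

Step 1: 1.65 mL + 4200 μL = 5.85 mL total → factor 5.85/1.65 = 3.5455
Step 2: 220 μL + 350 μL = 570 μL total → factor 570/220 = 2.5909
Step 3: unknown factor x
Product of known-step factors = 9.186
Overall factor = 8.00 mM / (339 μM) = 23.599
x = 23.599 / 9.186 = 2.57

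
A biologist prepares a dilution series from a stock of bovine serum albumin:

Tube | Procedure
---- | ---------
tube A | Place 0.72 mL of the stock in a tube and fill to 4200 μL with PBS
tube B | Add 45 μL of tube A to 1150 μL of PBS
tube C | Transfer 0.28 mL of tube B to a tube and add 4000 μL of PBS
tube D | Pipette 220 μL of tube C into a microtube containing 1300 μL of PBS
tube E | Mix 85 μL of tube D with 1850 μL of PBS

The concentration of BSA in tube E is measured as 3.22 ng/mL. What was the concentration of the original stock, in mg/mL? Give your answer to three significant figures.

Step 1: 0.72 mL brought to 4200 μL → factor 4.2/0.72 = 5.8333
Step 2: 45 μL + 1150 μL = 1195 μL total → factor 1195/45 = 26.556
Step 3: 0.28 mL + 4000 μL = 4.28 mL total → factor 4.28/0.28 = 15.286
Step 4: 220 μL + 1300 μL = 1520 μL total → factor 1520/220 = 6.9091
Step 5: 85 μL + 1850 μL = 1935 μL total → factor 1935/85 = 22.765
Overall dilution factor = 5.8333 × 26.556 × 15.286 × 6.9091 × 22.765 = 3.7243 × 10^5
Stock = 3.22 ng/mL × 3.7243 × 10^5 = 1.199 × 10^6 ng/mL = 1.20 mg/mL

1.20 mg/mL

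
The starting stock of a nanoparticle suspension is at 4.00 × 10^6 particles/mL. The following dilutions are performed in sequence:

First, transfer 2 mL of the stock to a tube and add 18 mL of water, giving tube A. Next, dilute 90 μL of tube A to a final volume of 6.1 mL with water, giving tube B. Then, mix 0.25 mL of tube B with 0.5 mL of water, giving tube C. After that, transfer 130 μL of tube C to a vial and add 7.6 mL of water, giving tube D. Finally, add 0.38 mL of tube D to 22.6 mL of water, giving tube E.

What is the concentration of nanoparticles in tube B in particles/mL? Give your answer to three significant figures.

5.90 × 10^3 particles/mL

Step 1: 2 mL + 18 mL = 20 mL total → factor 20/2 = 10
Step 2: 90 μL brought to 6.1 mL → factor 6100/90 = 67.778
Dilution factor through tube B = 10 × 67.778 = 677.78
[tube B] = 4.00 × 10^6 particles/mL / 677.78 = 5.90 × 10^3 particles/mL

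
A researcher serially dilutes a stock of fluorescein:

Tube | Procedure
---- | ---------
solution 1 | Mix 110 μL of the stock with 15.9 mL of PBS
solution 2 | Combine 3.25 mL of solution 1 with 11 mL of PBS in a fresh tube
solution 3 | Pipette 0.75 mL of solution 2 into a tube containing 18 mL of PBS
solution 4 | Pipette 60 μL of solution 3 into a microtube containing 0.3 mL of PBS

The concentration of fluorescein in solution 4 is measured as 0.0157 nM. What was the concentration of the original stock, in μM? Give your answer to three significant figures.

1.50 μM

Step 1: 110 μL + 15.9 mL = 16010 μL total → factor 16010/110 = 145.55
Step 2: 3.25 mL + 11 mL = 14.25 mL total → factor 14.25/3.25 = 4.3846
Step 3: 0.75 mL + 18 mL = 18.75 mL total → factor 18.75/0.75 = 25
Step 4: 60 μL + 0.3 mL = 360 μL total → factor 360/60 = 6
Overall dilution factor = 145.55 × 4.3846 × 25 × 6 = 95724
Stock = 0.0157 nM × 95724 = 1503 nM = 1.50 μM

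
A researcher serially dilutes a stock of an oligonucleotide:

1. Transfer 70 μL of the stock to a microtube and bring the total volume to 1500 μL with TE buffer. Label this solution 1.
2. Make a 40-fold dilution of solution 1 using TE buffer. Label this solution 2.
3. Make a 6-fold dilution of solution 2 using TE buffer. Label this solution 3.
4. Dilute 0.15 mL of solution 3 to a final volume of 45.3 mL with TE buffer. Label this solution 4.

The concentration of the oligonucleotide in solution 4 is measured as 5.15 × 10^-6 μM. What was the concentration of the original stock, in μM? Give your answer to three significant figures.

Step 1: 70 μL brought to 1500 μL → factor 1500/70 = 21.429
Step 2: 40-fold → factor 40
Step 3: 6-fold → factor 6
Step 4: 0.15 mL brought to 45.3 mL → factor 45.3/0.15 = 302
Overall dilution factor = 21.429 × 40 × 6 × 302 = 1.5531 × 10^6
Stock = 5.15 × 10^-6 μM × 1.5531 × 10^6 = 8.00 μM

8.00 μM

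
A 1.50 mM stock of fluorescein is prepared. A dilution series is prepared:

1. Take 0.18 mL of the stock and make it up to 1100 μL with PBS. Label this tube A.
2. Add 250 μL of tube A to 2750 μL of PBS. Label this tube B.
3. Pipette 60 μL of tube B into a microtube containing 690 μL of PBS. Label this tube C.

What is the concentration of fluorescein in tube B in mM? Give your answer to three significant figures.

Step 1: 0.18 mL brought to 1100 μL → factor 1.1/0.18 = 6.1111
Step 2: 250 μL + 2750 μL = 3000 μL total → factor 3000/250 = 12
Dilution factor through tube B = 6.1111 × 12 = 73.333
[tube B] = 1.50 mM / 73.333 = 0.0205 mM

0.0205 mM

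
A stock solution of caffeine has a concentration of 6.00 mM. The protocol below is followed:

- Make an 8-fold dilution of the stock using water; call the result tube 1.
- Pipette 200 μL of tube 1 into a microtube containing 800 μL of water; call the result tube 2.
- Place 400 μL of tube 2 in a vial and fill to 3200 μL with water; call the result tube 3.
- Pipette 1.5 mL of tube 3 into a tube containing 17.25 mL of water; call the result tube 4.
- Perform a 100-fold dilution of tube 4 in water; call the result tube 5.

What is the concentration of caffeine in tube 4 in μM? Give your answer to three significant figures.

1.50 μM

Step 1: 8-fold → factor 8
Step 2: 200 μL + 800 μL = 1000 μL total → factor 1000/200 = 5
Step 3: 400 μL brought to 3200 μL → factor 3200/400 = 8
Step 4: 1.5 mL + 17.25 mL = 18.75 mL total → factor 18.75/1.5 = 12.5
Dilution factor through tube 4 = 8 × 5 × 8 × 12.5 = 4000
[tube 4] = 6.00 mM / 4000 = 0.001500 mM = 1.50 μM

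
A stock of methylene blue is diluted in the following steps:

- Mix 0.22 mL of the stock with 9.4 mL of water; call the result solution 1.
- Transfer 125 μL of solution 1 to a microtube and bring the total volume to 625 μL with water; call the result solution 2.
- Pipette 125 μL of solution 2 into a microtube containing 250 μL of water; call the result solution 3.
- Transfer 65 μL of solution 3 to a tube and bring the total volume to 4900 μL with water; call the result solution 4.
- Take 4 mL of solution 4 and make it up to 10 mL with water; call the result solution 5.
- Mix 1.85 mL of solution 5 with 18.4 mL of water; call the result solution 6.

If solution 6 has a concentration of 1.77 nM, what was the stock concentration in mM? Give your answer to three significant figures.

Step 1: 0.22 mL + 9.4 mL = 9.62 mL total → factor 9.62/0.22 = 43.727
Step 2: 125 μL brought to 625 μL → factor 625/125 = 5
Step 3: 125 μL + 250 μL = 375 μL total → factor 375/125 = 3
Step 4: 65 μL brought to 4900 μL → factor 4900/65 = 75.385
Step 5: 4 mL brought to 10 mL → factor 10/4 = 2.5
Step 6: 1.85 mL + 18.4 mL = 20.25 mL total → factor 20.25/1.85 = 10.946
Overall dilution factor = 43.727 × 5 × 3 × 75.385 × 2.5 × 10.946 = 1.3531 × 10^6
Stock = 1.77 nM × 1.3531 × 10^6 = 2.395 × 10^6 nM = 2.39 mM

2.39 mM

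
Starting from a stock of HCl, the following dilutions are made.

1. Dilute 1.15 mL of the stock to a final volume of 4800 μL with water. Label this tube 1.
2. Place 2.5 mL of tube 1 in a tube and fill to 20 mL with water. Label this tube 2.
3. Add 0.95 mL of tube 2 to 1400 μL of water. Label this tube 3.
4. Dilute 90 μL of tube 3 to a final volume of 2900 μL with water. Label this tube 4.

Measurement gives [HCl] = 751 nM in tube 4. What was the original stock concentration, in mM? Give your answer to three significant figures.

2.00 mM

Step 1: 1.15 mL brought to 4800 μL → factor 4.8/1.15 = 4.1739
Step 2: 2.5 mL brought to 20 mL → factor 20/2.5 = 8
Step 3: 0.95 mL + 1400 μL = 2.35 mL total → factor 2.35/0.95 = 2.4737
Step 4: 90 μL brought to 2900 μL → factor 2900/90 = 32.222
Overall dilution factor = 4.1739 × 8 × 2.4737 × 32.222 = 2661.5
Stock = 751 nM × 2661.5 = 1.999 × 10^6 nM = 2.00 mM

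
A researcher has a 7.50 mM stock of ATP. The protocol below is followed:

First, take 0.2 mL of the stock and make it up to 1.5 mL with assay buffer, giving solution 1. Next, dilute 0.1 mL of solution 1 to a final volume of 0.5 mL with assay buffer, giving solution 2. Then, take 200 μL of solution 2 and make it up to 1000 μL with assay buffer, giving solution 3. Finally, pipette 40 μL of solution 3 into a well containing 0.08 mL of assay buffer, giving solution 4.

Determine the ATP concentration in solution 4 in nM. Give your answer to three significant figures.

1.33 × 10^4 nM

Step 1: 0.2 mL brought to 1.5 mL → factor 1.5/0.2 = 7.5
Step 2: 0.1 mL brought to 0.5 mL → factor 0.5/0.1 = 5
Step 3: 200 μL brought to 1000 μL → factor 1000/200 = 5
Step 4: 40 μL + 0.08 mL = 120 μL total → factor 120/40 = 3
Overall dilution factor = 7.5 × 5 × 5 × 3 = 562.5
Final = 7.50 mM / 562.5 = 0.01333 mM = 1.33 × 10^4 nM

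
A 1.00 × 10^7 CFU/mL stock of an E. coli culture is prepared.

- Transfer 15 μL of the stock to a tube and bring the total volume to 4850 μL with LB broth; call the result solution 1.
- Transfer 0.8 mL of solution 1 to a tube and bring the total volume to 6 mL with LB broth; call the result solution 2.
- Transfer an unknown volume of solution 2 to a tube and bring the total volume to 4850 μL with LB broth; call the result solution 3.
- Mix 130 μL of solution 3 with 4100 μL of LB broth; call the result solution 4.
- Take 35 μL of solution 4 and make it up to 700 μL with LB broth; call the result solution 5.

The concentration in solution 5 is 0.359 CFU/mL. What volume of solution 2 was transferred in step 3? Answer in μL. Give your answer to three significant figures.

Step 1: 15 μL brought to 4850 μL → factor 4850/15 = 323.33
Step 2: 0.8 mL brought to 6 mL → factor 6/0.8 = 7.5
Step 3: v brought to 4850 μL → factor = 4850 μL/v
Step 4: 130 μL + 4100 μL = 4230 μL total → factor 4230/130 = 32.538
Step 5: 35 μL brought to 700 μL → factor 700/35 = 20
Product of known-step factors = 1.5781 × 10^6
Overall factor = 1.00 × 10^7 CFU/mL / (0.359 CFU/mL) = 2.7855 × 10^7
Step-3 factor = 2.7855 × 10^7 / 1.5781 × 10^6 = 17.651
v = 4850 μL / 17.651 = 275 μL

275 μL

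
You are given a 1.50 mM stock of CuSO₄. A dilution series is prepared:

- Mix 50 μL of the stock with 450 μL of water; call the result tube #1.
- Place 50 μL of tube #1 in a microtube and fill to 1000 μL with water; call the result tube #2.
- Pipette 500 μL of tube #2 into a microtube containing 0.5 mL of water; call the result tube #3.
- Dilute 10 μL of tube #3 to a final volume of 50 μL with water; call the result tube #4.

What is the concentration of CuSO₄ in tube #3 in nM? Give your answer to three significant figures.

3.75 × 10^3 nM

Step 1: 50 μL + 450 μL = 500 μL total → factor 500/50 = 10
Step 2: 50 μL brought to 1000 μL → factor 1000/50 = 20
Step 3: 500 μL + 0.5 mL = 1000 μL total → factor 1000/500 = 2
Dilution factor through tube #3 = 10 × 20 × 2 = 400
[tube #3] = 1.50 mM / 400 = 0.003750 mM = 3.75 × 10^3 nM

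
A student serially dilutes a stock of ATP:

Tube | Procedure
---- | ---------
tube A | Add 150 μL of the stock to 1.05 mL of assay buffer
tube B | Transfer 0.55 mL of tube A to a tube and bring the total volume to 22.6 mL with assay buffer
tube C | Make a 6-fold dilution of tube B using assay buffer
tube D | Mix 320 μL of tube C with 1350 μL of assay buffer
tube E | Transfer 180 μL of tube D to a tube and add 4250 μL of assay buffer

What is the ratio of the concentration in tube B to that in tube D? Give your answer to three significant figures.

31.3

Step 1: 150 μL + 1.05 mL = 1200 μL total → factor 1200/150 = 8
Step 2: 0.55 mL brought to 22.6 mL → factor 22.6/0.55 = 41.091
Step 3: 6-fold → factor 6
Step 4: 320 μL + 1350 μL = 1670 μL total → factor 1670/320 = 5.2188
Dilution factor to tube B = 328.73; to tube D = 10293
[tube B]/[tube D] = (factor to tube D)/(factor to tube B) = 10293/328.73 = 31.3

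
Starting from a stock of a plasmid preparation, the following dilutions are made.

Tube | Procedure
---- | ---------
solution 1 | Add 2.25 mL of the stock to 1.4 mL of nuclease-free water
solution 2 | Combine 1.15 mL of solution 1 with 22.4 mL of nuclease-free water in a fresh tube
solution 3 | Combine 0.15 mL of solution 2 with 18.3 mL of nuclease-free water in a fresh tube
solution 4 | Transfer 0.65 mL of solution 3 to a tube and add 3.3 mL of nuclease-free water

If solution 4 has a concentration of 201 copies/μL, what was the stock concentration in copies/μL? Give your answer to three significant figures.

4.99 × 10^6 copies/μL

Step 1: 2.25 mL + 1.4 mL = 3.65 mL total → factor 3.65/2.25 = 1.6222
Step 2: 1.15 mL + 22.4 mL = 23.55 mL total → factor 23.55/1.15 = 20.478
Step 3: 0.15 mL + 18.3 mL = 18.45 mL total → factor 18.45/0.15 = 123
Step 4: 0.65 mL + 3.3 mL = 3.95 mL total → factor 3.95/0.65 = 6.0769
Overall dilution factor = 1.6222 × 20.478 × 123 × 6.0769 = 24831
Stock = 201 copies/μL × 24831 = 4.99 × 10^6 copies/μL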